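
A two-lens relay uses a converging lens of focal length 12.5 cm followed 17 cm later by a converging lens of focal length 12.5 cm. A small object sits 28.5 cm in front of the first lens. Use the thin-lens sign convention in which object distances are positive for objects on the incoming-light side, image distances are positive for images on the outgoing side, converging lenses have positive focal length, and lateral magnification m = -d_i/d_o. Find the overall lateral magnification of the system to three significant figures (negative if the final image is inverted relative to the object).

Applying the thin-lens equation to the first lens, 1/12.5 = 1/28.5 + 1/d_i1, which gives d_i1 = 22.266 cm.
Its lateral magnification is m_1 = -d_i1/d_o1 = -(22.266)/28.5 = -0.7812.
Since 22.266 cm > 17 cm, the first image lies past the second lens and serves as a virtual object: d_o2 = L - d_i1 = -5.266 cm.
Applying the thin-lens equation again with f_2 = 12.5 cm and d_o2 = -5.266 cm gives d_i2 = 3.705 cm.
m_2 = -(3.705)/(-5.266) = 0.7036.
Overall magnification: m = m_1 m_2 = -0.5497.

-0.550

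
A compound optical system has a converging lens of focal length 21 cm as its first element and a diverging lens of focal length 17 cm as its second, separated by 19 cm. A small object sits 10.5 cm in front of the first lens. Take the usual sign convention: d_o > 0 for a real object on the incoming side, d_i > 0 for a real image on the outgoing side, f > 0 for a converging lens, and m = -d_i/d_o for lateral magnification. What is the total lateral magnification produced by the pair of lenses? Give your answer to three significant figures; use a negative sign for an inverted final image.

Lens 1: 1/d_i1 = 1/f_1 - 1/d_o1 = 1/21 - 1/10.5 = -0.04762 cm^-1, so d_i1 = -21.000 cm.
m_1 = -(-21.000)/10.5 = 2.0000.
With d_i1 < 0 the first image is virtual and lies on the object side; the object distance for lens 2 is d_o2 = 19 - (-21.000) = 40.000 cm.
Lens 2: 1/d_i2 = 1/f_2 - 1/d_o2 = 1/(-17) - 1/(40.000) = -0.08382 cm^-1, so d_i2 = -11.930 cm.
m_2 = -(-11.930)/(40.000) = 0.2982.
Total m = m_1 x m_2 = (2.0000)(0.2982) = 0.5965.

0.596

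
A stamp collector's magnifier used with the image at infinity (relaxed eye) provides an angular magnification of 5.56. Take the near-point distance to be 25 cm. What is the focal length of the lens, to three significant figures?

4.50 cm

For the image at infinity, M = D/f.
f = D/M = 25/5.56 = 4.496 cm.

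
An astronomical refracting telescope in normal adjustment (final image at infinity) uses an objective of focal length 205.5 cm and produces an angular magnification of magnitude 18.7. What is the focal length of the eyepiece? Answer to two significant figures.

|M| = f_obj/f_eye, so f_eye = f_obj/|M| = 205.5/18.7 = 10.989 cm.

11 cm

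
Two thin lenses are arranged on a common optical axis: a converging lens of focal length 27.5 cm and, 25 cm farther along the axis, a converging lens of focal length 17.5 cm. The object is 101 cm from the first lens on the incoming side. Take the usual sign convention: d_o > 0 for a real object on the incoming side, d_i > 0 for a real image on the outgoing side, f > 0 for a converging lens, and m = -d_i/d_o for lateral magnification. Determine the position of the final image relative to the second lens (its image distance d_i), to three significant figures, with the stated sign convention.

Applying the thin-lens equation to the first lens, 1/27.5 = 1/101 + 1/d_i1, which gives d_i1 = 37.789 cm.
Since 37.789 cm > 25 cm, the first image lies past the second lens and serves as a virtual object: d_o2 = L - d_i1 = -12.789 cm.
Applying the thin-lens equation again with f_2 = 17.5 cm and d_o2 = -12.789 cm gives d_i2 = 7.389 cm.

7.39 cm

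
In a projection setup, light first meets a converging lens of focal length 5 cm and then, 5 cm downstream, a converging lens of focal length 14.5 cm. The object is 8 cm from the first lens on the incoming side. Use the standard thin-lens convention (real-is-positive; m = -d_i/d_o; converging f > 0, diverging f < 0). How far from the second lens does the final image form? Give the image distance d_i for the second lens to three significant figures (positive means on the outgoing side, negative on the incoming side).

5.29 cm

Applying the thin-lens equation to the first lens, 1/5 = 1/8 + 1/d_i1, which gives d_i1 = 13.333 cm.
Since 13.333 cm > 5 cm, the first image lies past the second lens and serves as a virtual object: d_o2 = L - d_i1 = -8.333 cm.
Applying the thin-lens equation again with f_2 = 14.5 cm and d_o2 = -8.333 cm gives d_i2 = 5.292 cm.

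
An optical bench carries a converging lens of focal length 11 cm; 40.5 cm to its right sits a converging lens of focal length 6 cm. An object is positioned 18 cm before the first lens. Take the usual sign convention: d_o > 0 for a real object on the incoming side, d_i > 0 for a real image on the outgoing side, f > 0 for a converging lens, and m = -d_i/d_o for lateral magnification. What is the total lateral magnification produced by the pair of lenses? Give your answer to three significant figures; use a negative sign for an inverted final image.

First lens: d_i1 = 1/(1/11 - 1/18) = 28.286 cm.
m_1 = -(28.286)/18 = -1.5714.
That image sits 12.214 cm in front of the second lens, so d_o2 = 12.214 cm.
Second lens: d_i2 = 1/(1/6 - 1/(12.214)) = 11.793 cm.
m_2 = -(11.793)/(12.214) = -0.9655.
Total m = m_1 x m_2 = (-1.5714)(-0.9655) = 1.5172.

1.52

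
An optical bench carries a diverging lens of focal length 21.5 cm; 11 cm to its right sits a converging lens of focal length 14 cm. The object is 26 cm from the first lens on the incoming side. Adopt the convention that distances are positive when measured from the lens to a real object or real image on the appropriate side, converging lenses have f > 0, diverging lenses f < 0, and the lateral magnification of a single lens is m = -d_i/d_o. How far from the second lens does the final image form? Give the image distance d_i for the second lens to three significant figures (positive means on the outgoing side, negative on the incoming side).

36.4 cm

First lens: d_i1 = 1/(1/(-21.5) - 1/26) = -11.768 cm.
With d_i1 < 0 the first image is virtual and lies on the object side; the object distance for lens 2 is d_o2 = 11 - (-11.768) = 22.768 cm.
Second lens: d_i2 = 1/(1/14 - 1/(22.768)) = 36.353 cm.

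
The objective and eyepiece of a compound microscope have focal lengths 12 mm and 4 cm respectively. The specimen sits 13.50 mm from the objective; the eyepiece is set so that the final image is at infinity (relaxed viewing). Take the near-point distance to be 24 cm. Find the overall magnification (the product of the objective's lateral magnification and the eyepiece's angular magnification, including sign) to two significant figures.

Convert to cm: f_obj = 12 mm = 1.2 cm; d_o = 13.50 mm = 1.35 cm.
Objective: 1/d_i = 1/f_obj - 1/d_o = 1/1.2 - 1/1.35 = 0.09259 cm^-1, so d_i = 10.800 cm.
m_obj = -d_i/d_o = -10.800/1.35 = -8.000.
Eyepiece angular magnification (image at infinity): M_eye = D/f_e = 24/4 = 6.000.
Overall M = m_obj x M_eye = (-8.000)(6.000) = -48.00.

-48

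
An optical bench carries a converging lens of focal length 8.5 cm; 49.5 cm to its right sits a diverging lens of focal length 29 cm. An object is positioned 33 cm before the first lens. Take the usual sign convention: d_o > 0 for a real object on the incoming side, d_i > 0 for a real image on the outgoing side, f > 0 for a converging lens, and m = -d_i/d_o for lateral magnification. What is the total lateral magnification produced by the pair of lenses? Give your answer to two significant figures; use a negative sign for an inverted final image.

First lens: d_i1 = 1/(1/8.5 - 1/33) = 11.449 cm.
m_1 = -(11.449)/33 = -0.3469.
That image sits 38.051 cm in front of the second lens, so d_o2 = 38.051 cm.
Second lens: d_i2 = 1/(1/(-29) - 1/(38.051)) = -16.457 cm.
m_2 = -(-16.457)/(38.051) = 0.4325.
Total m = m_1 x m_2 = (-0.3469)(0.4325) = -0.1501.

-0.15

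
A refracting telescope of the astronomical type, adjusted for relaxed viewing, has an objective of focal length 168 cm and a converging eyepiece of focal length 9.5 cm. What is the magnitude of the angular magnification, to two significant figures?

18

|M| = f_obj/|f_eye| = 168/9.5 = 17.684.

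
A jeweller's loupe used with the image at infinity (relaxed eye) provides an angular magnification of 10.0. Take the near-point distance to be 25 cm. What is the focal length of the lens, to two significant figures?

For the image at infinity, M = D/f.
f = D/M = 25/10.0 = 2.500 cm.

2.5 cm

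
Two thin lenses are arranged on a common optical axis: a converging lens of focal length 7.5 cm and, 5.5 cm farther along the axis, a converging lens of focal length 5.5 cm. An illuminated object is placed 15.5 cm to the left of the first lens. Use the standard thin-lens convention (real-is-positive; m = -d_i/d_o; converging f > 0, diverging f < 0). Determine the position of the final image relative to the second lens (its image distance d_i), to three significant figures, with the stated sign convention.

3.42 cm

First lens: d_i1 = 1/(1/7.5 - 1/15.5) = 14.531 cm.
Since 14.531 cm > 5.5 cm, the first image lies past the second lens and serves as a virtual object: d_o2 = L - d_i1 = -9.031 cm.
Second lens: d_i2 = 1/(1/5.5 - 1/(-9.031)) = 3.418 cm.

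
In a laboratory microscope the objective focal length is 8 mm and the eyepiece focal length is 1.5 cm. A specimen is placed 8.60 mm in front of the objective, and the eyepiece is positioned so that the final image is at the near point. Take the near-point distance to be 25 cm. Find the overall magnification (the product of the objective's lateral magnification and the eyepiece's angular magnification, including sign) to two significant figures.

-240

Convert to cm: f_obj = 8 mm = 0.8 cm; d_o = 8.60 mm = 0.86 cm.
Objective: 1/d_i = 1/f_obj - 1/d_o = 1/0.8 - 1/0.86 = 0.08721 cm^-1, so d_i = 11.467 cm.
m_obj = -d_i/d_o = -11.467/0.86 = -13.333.
Eyepiece angular magnification (image at near point): M_eye = 1 + D/f_e = 1 + 25/1.5 = 17.667.
Overall M = m_obj x M_eye = (-13.333)(17.667) = -235.56.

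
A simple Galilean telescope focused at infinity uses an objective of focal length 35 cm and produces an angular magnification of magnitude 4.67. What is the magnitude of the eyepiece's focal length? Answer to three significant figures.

7.49 cm

|M| = f_obj/|f_eye|, so |f_eye| = f_obj/|M| = 35/4.67 = 7.495 cm.
(The eyepiece is diverging, so its signed focal length is -7.495 cm.)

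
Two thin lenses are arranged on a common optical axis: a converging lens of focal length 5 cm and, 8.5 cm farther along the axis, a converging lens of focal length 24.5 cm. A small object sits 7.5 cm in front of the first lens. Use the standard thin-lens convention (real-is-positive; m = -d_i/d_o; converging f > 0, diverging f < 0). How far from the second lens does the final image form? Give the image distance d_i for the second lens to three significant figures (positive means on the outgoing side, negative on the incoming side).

Applying the thin-lens equation to the first lens, 1/5 = 1/7.5 + 1/d_i1, which gives d_i1 = 15.000 cm.
Since 15.000 cm > 8.5 cm, the first image lies past the second lens and serves as a virtual object: d_o2 = L - d_i1 = -6.500 cm.
Applying the thin-lens equation again with f_2 = 24.5 cm and d_o2 = -6.500 cm gives d_i2 = 5.137 cm.

5.14 cm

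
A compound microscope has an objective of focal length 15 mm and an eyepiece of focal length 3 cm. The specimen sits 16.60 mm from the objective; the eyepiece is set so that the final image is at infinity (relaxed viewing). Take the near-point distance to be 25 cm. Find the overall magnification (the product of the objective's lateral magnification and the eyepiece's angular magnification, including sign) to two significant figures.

Convert to cm: f_obj = 15 mm = 1.5 cm; d_o = 16.60 mm = 1.66 cm.
Objective: 1/d_i = 1/f_obj - 1/d_o = 1/1.5 - 1/1.66 = 0.06426 cm^-1, so d_i = 15.563 cm.
m_obj = -d_i/d_o = -15.563/1.66 = -9.375.
Eyepiece angular magnification (image at infinity): M_eye = D/f_e = 25/3 = 8.333.
Overall M = m_obj x M_eye = (-9.375)(8.333) = -78.13.

-78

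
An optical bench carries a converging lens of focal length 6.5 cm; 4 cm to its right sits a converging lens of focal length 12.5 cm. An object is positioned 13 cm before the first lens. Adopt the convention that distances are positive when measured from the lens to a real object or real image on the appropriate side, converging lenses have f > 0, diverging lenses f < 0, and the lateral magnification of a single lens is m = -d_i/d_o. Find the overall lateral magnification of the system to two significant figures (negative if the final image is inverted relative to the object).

Applying the thin-lens equation to the first lens, 1/6.5 = 1/13 + 1/d_i1, which gives d_i1 = 13.000 cm.
Its lateral magnification is m_1 = -d_i1/d_o1 = -(13.000)/13 = -1.0000.
This image would form 13.000 cm past lens 1, i.e. 9.000 cm beyond lens 2, so it is a virtual object for lens 2: d_o2 = 4 - 13.000 = -9.000 cm.
Applying the thin-lens equation again with f_2 = 12.5 cm and d_o2 = -9.000 cm gives d_i2 = 5.233 cm.
m_2 = -(5.233)/(-9.000) = 0.5814.
Total m = m_1 x m_2 = (-1.0000)(0.5814) = -0.5814.

-0.58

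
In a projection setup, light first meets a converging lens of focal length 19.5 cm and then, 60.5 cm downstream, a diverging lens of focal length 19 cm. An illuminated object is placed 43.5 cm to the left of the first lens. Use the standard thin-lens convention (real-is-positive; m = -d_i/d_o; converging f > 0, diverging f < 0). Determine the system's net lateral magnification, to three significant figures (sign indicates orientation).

-0.350

Applying the thin-lens equation to the first lens, 1/19.5 = 1/43.5 + 1/d_i1, which gives d_i1 = 35.344 cm.
Its lateral magnification is m_1 = -d_i1/d_o1 = -(35.344)/43.5 = -0.8125.
That image sits 25.156 cm in front of the second lens, so d_o2 = 25.156 cm.
Applying the thin-lens equation again with f_2 = -19 cm and d_o2 = 25.156 cm gives d_i2 = -10.824 cm.
m_2 = -(-10.824)/(25.156) = 0.4303.
Total m = m_1 x m_2 = (-0.8125)(0.4303) = -0.3496.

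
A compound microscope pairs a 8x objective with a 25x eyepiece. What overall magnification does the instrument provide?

The overall magnification of a compound microscope is the product of the objective and eyepiece magnifications:
M = M_obj x M_eye = 8 x 25 = 200.

200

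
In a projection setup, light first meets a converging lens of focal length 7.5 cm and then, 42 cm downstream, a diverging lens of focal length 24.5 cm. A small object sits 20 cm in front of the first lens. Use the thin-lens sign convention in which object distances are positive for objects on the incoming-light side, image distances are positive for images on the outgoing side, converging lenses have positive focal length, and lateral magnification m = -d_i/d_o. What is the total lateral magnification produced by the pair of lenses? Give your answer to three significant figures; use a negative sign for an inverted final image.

Lens 1: 1/d_i1 = 1/f_1 - 1/d_o1 = 1/7.5 - 1/20 = 0.08333 cm^-1, so d_i1 = 12.000 cm.
m_1 = -(12.000)/20 = -0.6000.
That image sits 30.000 cm in front of the second lens, so d_o2 = 30.000 cm.
Lens 2: 1/d_i2 = 1/f_2 - 1/d_o2 = 1/(-24.5) - 1/(30.000) = -0.07415 cm^-1, so d_i2 = -13.486 cm.
m_2 = -(-13.486)/(30.000) = 0.4495.
The system's lateral magnification is m_1 m_2 = (-0.6000)(0.4495) = -0.2697.

-0.270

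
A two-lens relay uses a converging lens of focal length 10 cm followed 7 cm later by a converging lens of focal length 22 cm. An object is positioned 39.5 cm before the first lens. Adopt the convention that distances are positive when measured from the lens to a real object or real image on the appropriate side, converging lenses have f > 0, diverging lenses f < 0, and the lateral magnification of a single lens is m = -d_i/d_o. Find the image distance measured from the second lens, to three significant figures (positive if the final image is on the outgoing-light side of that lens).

Applying the thin-lens equation to the first lens, 1/10 = 1/39.5 + 1/d_i1, which gives d_i1 = 13.390 cm.
This image would form 13.390 cm past lens 1, i.e. 6.390 cm beyond lens 2, so it is a virtual object for lens 2: d_o2 = 7 - 13.390 = -6.390 cm.
Applying the thin-lens equation again with f_2 = 22 cm and d_o2 = -6.390 cm gives d_i2 = 4.952 cm.

4.95 cm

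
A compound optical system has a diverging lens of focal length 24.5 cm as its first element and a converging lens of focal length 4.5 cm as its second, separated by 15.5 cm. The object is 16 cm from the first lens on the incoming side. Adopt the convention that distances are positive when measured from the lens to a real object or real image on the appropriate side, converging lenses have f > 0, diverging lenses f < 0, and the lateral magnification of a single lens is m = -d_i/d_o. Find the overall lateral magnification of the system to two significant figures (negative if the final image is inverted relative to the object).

Applying the thin-lens equation to the first lens, 1/(-24.5) = 1/16 + 1/d_i1, which gives d_i1 = -9.679 cm.
Its lateral magnification is m_1 = -d_i1/d_o1 = -(-9.679)/16 = 0.6049.
With d_i1 < 0 the first image is virtual and lies on the object side; the object distance for lens 2 is d_o2 = 15.5 - (-9.679) = 25.179 cm.
Applying the thin-lens equation again with f_2 = 4.5 cm and d_o2 = 25.179 cm gives d_i2 = 5.479 cm.
m_2 = -(5.479)/(25.179) = -0.2176.
Total m = m_1 x m_2 = (0.6049)(-0.2176) = -0.1316.

-0.13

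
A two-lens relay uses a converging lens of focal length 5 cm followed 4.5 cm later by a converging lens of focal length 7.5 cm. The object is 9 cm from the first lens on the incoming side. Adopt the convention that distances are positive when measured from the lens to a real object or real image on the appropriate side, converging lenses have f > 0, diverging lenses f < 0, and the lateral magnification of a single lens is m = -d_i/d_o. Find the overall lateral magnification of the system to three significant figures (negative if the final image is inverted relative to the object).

-0.658

Lens 1: 1/d_i1 = 1/f_1 - 1/d_o1 = 1/5 - 1/9 = 0.08889 cm^-1, so d_i1 = 11.250 cm.
m_1 = -(11.250)/9 = -1.2500.
This image would form 11.250 cm past lens 1, i.e. 6.750 cm beyond lens 2, so it is a virtual object for lens 2: d_o2 = 4.5 - 11.250 = -6.750 cm.
Lens 2: 1/d_i2 = 1/f_2 - 1/d_o2 = 1/7.5 - 1/(-6.750) = 0.28148 cm^-1, so d_i2 = 3.553 cm.
m_2 = -(3.553)/(-6.750) = 0.5263.
The system's lateral magnification is m_1 m_2 = (-1.2500)(0.5263) = -0.6579.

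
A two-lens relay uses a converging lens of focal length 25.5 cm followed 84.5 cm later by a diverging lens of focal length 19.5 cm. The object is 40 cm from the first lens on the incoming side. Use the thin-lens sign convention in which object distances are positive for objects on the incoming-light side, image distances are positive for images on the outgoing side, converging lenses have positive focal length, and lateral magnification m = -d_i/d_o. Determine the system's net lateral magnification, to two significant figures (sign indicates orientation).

Lens 1: 1/d_i1 = 1/f_1 - 1/d_o1 = 1/25.5 - 1/40 = 0.01422 cm^-1, so d_i1 = 70.345 cm.
m_1 = -(70.345)/40 = -1.7586.
That image sits 14.155 cm in front of the second lens, so d_o2 = 14.155 cm.
Lens 2: 1/d_i2 = 1/f_2 - 1/d_o2 = 1/(-19.5) - 1/(14.155) = -0.12193 cm^-1, so d_i2 = -8.202 cm.
m_2 = -(-8.202)/(14.155) = 0.5794.
Total m = m_1 x m_2 = (-1.7586)(0.5794) = -1.0190.

-1.0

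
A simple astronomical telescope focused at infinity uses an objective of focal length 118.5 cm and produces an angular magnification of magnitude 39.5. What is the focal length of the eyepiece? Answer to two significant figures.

|M| = f_obj/f_eye, so f_eye = f_obj/|M| = 118.5/39.5 = 3.000 cm.

3.0 cm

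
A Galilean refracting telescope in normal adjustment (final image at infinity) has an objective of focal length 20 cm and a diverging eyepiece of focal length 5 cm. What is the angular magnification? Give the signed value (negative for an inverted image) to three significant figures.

M = -f_obj/f_eye = -20/(-5) = 4.000.

4.00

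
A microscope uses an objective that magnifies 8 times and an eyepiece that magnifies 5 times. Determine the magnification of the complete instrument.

The overall magnification of a compound microscope is the product of the objective and eyepiece magnifications:
M = M_obj x M_eye = 8 x 5 = 40.

40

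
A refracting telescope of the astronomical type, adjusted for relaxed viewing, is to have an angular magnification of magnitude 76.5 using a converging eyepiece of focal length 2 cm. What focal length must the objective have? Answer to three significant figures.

|M| = f_obj/|f_eye|, so f_obj = |M| x |f_eye| = 76.5 x 2 = 153.000 cm.

153 cm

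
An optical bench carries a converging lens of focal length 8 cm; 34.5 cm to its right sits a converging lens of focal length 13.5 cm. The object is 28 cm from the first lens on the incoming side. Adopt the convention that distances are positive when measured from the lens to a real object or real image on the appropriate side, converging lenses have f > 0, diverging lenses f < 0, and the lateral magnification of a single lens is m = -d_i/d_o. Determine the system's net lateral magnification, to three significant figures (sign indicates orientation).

0.551

Applying the thin-lens equation to the first lens, 1/8 = 1/28 + 1/d_i1, which gives d_i1 = 11.200 cm.
Its lateral magnification is m_1 = -d_i1/d_o1 = -(11.200)/28 = -0.4000.
Object distance for lens 2: d_o2 = 34.5 - 11.200 = 23.300 cm.
Applying the thin-lens equation again with f_2 = 13.5 cm and d_o2 = 23.300 cm gives d_i2 = 32.097 cm.
m_2 = -(32.097)/(23.300) = -1.3776.
Total m = m_1 x m_2 = (-0.4000)(-1.3776) = 0.5510.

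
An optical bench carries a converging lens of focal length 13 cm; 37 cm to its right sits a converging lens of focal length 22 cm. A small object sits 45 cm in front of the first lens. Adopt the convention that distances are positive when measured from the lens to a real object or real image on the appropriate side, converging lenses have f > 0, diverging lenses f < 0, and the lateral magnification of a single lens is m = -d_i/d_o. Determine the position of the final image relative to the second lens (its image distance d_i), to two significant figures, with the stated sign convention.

Applying the thin-lens equation to the first lens, 1/13 = 1/45 + 1/d_i1, which gives d_i1 = 18.281 cm.
The intermediate image is 18.281 cm to the right of lens 1, so d_o2 = L - d_i1 = 37 - 18.281 = 18.719 cm.
Applying the thin-lens equation again with f_2 = 22 cm and d_o2 = 18.719 cm gives d_i2 = -125.505 cm.

-130 cm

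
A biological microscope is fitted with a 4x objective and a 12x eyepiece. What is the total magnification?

The overall magnification of a compound microscope is the product of the objective and eyepiece magnifications:
M = M_obj x M_eye = 4 x 12 = 48.

48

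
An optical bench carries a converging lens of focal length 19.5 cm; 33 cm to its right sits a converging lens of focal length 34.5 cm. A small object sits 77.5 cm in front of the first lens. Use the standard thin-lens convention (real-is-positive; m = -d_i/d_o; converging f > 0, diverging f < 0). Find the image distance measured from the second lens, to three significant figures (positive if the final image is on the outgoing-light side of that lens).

-8.69 cm

Lens 1: 1/d_i1 = 1/f_1 - 1/d_o1 = 1/19.5 - 1/77.5 = 0.03838 cm^-1, so d_i1 = 26.056 cm.
Object distance for lens 2: d_o2 = 33 - 26.056 = 6.944 cm.
Lens 2: 1/d_i2 = 1/f_2 - 1/d_o2 = 1/34.5 - 1/(6.944) = -0.11502 cm^-1, so d_i2 = -8.694 cm.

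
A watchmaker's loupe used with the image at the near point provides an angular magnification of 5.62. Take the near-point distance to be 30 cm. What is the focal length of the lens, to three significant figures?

For the image at the near point, M = 1 + D/f.
f = D/(M - 1) = 30/(5.62 - 1) = 6.494 cm.

6.49 cm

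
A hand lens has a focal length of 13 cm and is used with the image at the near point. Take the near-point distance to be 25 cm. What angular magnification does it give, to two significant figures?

2.9

M = 1 + D/f = 1 + 25/13 = 2.923.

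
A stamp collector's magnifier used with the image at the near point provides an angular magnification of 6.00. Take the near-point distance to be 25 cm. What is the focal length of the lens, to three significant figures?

For the image at the near point, M = 1 + D/f.
f = D/(M - 1) = 25/(6.0 - 1) = 5.000 cm.

5.00 cm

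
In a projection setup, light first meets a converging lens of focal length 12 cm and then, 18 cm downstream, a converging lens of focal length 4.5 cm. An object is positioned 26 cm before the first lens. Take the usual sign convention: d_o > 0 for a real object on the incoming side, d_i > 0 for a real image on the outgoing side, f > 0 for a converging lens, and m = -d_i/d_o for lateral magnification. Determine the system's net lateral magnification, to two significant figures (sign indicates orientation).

First lens: d_i1 = 1/(1/12 - 1/26) = 22.286 cm.
m_1 = -(22.286)/26 = -0.8571.
Since 22.286 cm > 18 cm, the first image lies past the second lens and serves as a virtual object: d_o2 = L - d_i1 = -4.286 cm.
Second lens: d_i2 = 1/(1/4.5 - 1/(-4.286)) = 2.195 cm.
m_2 = -(2.195)/(-4.286) = 0.5122.
The system's lateral magnification is m_1 m_2 = (-0.8571)(0.5122) = -0.4390.

-0.44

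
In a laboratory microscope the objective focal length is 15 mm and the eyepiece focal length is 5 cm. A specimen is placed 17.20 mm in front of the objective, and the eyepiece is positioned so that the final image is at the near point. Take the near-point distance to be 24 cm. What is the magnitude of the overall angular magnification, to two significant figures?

Convert to cm: f_obj = 15 mm = 1.5 cm; d_o = 17.20 mm = 1.72 cm.
Objective: 1/d_i = 1/f_obj - 1/d_o = 1/1.5 - 1/1.72 = 0.08527 cm^-1, so d_i = 11.727 cm.
m_obj = -d_i/d_o = -11.727/1.72 = -6.818.
Eyepiece angular magnification (image at near point): M_eye = 1 + D/f_e = 1 + 24/5 = 5.800.
Overall M = m_obj x M_eye = (-6.818)(5.800) = -39.55.
|M| = 39.55.

40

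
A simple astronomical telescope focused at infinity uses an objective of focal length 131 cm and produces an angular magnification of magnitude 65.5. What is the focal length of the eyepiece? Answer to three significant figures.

2.00 cm

|M| = f_obj/f_eye, so f_eye = f_obj/|M| = 131/65.5 = 2.000 cm.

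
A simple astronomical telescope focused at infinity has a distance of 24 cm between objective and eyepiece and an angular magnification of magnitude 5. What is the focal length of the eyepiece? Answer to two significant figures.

In normal adjustment the tube length equals f_obj + f_eye and |M| = f_obj/f_eye.
So f_obj = 5 f_eye and 5 f_eye + f_eye = 24 cm, giving f_eye = 24/6 = 4.000 cm and f_obj = 20.000 cm.

4.0 cm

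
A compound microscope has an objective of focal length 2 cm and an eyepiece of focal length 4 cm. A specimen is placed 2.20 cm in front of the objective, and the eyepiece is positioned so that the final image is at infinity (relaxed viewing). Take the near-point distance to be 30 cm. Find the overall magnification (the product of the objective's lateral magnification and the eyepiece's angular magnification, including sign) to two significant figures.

-75

Objective: 1/d_i = 1/f_obj - 1/d_o = 1/2 - 1/2.20 = 0.04545 cm^-1, so d_i = 22.000 cm.
m_obj = -d_i/d_o = -22.000/2.20 = -10.000.
Eyepiece angular magnification (image at infinity): M_eye = D/f_e = 30/4 = 7.500.
Overall M = m_obj x M_eye = (-10.000)(7.500) = -75.00.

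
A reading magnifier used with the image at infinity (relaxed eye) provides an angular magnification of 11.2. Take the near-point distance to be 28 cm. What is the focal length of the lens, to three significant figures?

For the image at infinity, M = D/f.
f = D/M = 28/11.2 = 2.500 cm.

2.50 cm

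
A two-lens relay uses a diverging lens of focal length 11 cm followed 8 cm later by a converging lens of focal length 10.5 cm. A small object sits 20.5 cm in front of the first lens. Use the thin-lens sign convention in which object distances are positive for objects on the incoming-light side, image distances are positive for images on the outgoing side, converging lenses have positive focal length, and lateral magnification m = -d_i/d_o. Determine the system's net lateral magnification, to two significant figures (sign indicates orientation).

-0.79

Applying the thin-lens equation to the first lens, 1/(-11) = 1/20.5 + 1/d_i1, which gives d_i1 = -7.159 cm.
Its lateral magnification is m_1 = -d_i1/d_o1 = -(-7.159)/20.5 = 0.3492.
The intermediate image is virtual, 7.159 cm to the left of lens 1, so d_o2 = L - d_i1 = 8 - (-7.159) = 15.159 cm.
Applying the thin-lens equation again with f_2 = 10.5 cm and d_o2 = 15.159 cm gives d_i2 = 34.165 cm.
m_2 = -(34.165)/(15.159) = -2.2538.
Overall magnification: m = m_1 m_2 = -0.7871.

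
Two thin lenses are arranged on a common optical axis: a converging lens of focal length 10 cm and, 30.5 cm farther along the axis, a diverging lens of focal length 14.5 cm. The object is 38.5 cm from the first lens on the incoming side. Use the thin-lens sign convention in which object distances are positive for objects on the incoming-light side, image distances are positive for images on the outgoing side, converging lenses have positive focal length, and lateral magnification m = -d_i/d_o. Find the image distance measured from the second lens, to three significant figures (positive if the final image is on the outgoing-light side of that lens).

Applying the thin-lens equation to the first lens, 1/10 = 1/38.5 + 1/d_i1, which gives d_i1 = 13.509 cm.
That image sits 16.991 cm in front of the second lens, so d_o2 = 16.991 cm.
Applying the thin-lens equation again with f_2 = -14.5 cm and d_o2 = 16.991 cm gives d_i2 = -7.824 cm.

-7.82 cm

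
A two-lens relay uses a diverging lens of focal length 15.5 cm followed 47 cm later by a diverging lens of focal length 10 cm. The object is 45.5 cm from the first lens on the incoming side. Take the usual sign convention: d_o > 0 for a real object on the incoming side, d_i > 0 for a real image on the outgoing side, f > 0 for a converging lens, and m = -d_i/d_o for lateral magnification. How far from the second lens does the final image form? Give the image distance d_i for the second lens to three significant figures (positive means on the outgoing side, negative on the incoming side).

-8.54 cm

Applying the thin-lens equation to the first lens, 1/(-15.5) = 1/45.5 + 1/d_i1, which gives d_i1 = -11.561 cm.
With d_i1 < 0 the first image is virtual and lies on the object side; the object distance for lens 2 is d_o2 = 47 - (-11.561) = 58.561 cm.
Applying the thin-lens equation again with f_2 = -10 cm and d_o2 = 58.561 cm gives d_i2 = -8.541 cm.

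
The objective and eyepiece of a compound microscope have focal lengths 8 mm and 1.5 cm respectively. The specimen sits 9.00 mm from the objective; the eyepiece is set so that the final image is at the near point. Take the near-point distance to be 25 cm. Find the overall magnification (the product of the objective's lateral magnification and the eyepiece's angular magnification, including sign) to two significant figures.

Convert to cm: f_obj = 8 mm = 0.8 cm; d_o = 9.00 mm = 0.90 cm.
Objective: 1/d_i = 1/f_obj - 1/d_o = 1/0.8 - 1/0.90 = 0.13889 cm^-1, so d_i = 7.200 cm.
m_obj = -d_i/d_o = -7.200/0.90 = -8.000.
Eyepiece angular magnification (image at near point): M_eye = 1 + D/f_e = 1 + 25/1.5 = 17.667.
Overall M = m_obj x M_eye = (-8.000)(17.667) = -141.33.

-140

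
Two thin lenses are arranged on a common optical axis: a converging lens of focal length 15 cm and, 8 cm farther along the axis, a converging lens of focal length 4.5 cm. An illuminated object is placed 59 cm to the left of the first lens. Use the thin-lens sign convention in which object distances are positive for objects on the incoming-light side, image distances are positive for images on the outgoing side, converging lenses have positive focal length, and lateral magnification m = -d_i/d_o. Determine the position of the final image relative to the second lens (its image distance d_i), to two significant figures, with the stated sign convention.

3.3 cm

Lens 1: 1/d_i1 = 1/f_1 - 1/d_o1 = 1/15 - 1/59 = 0.04972 cm^-1, so d_i1 = 20.114 cm.
Since 20.114 cm > 8 cm, the first image lies past the second lens and serves as a virtual object: d_o2 = L - d_i1 = -12.114 cm.
Lens 2: 1/d_i2 = 1/f_2 - 1/d_o2 = 1/4.5 - 1/(-12.114) = 0.30477 cm^-1, so d_i2 = 3.281 cm.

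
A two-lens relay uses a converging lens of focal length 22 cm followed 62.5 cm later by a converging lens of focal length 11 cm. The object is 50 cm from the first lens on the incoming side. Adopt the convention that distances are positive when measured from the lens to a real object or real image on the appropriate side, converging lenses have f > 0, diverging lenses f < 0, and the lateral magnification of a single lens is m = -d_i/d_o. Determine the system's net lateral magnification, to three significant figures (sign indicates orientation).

0.708

Applying the thin-lens equation to the first lens, 1/22 = 1/50 + 1/d_i1, which gives d_i1 = 39.286 cm.
Its lateral magnification is m_1 = -d_i1/d_o1 = -(39.286)/50 = -0.7857.
That image sits 23.214 cm in front of the second lens, so d_o2 = 23.214 cm.
Applying the thin-lens equation again with f_2 = 11 cm and d_o2 = 23.214 cm gives d_i2 = 20.906 cm.
m_2 = -(20.906)/(23.214) = -0.9006.
The system's lateral magnification is m_1 m_2 = (-0.7857)(-0.9006) = 0.7076.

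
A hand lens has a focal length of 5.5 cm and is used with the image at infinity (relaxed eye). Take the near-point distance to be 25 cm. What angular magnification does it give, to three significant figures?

4.55

M = D/f = 25/5.5 = 4.545.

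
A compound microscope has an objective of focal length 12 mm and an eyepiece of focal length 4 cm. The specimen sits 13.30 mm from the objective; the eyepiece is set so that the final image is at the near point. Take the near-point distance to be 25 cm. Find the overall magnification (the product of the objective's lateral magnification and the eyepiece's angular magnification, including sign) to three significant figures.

-66.9

Convert to cm: f_obj = 12 mm = 1.2 cm; d_o = 13.30 mm = 1.33 cm.
Objective: 1/d_i = 1/f_obj - 1/d_o = 1/1.2 - 1/1.33 = 0.08145 cm^-1, so d_i = 12.277 cm.
m_obj = -d_i/d_o = -12.277/1.33 = -9.231.
Eyepiece angular magnification (image at near point): M_eye = 1 + D/f_e = 1 + 25/4 = 7.250.
Overall M = m_obj x M_eye = (-9.231)(7.250) = -66.92.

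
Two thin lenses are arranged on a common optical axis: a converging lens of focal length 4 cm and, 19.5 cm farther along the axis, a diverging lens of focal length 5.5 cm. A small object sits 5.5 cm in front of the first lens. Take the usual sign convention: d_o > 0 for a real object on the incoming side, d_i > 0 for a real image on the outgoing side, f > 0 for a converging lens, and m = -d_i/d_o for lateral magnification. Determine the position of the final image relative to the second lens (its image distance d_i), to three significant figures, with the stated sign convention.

-2.57 cm

First lens: d_i1 = 1/(1/4 - 1/5.5) = 14.667 cm.
Object distance for lens 2: d_o2 = 19.5 - 14.667 = 4.833 cm.
Second lens: d_i2 = 1/(1/(-5.5) - 1/(4.833)) = -2.573 cm.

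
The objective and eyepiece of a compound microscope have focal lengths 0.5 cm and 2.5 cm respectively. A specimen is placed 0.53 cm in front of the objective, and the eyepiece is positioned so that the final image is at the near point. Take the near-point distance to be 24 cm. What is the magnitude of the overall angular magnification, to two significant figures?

180

Objective: 1/d_i = 1/f_obj - 1/d_o = 1/0.5 - 1/0.53 = 0.11321 cm^-1, so d_i = 8.833 cm.
m_obj = -d_i/d_o = -8.833/0.53 = -16.667.
Eyepiece angular magnification (image at near point): M_eye = 1 + D/f_e = 1 + 24/2.5 = 10.600.
Overall M = m_obj x M_eye = (-16.667)(10.600) = -176.67.
|M| = 176.67.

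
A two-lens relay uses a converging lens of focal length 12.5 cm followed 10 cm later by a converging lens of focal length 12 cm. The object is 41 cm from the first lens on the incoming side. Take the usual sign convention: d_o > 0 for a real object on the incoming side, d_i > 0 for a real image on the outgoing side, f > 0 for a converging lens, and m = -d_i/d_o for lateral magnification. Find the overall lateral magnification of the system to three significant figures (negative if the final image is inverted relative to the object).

-0.263

Applying the thin-lens equation to the first lens, 1/12.5 = 1/41 + 1/d_i1, which gives d_i1 = 17.982 cm.
Its lateral magnification is m_1 = -d_i1/d_o1 = -(17.982)/41 = -0.4386.
Since 17.982 cm > 10 cm, the first image lies past the second lens and serves as a virtual object: d_o2 = L - d_i1 = -7.982 cm.
Applying the thin-lens equation again with f_2 = 12 cm and d_o2 = -7.982 cm gives d_i2 = 4.794 cm.
m_2 = -(4.794)/(-7.982) = 0.6005.
The system's lateral magnification is m_1 m_2 = (-0.4386)(0.6005) = -0.2634.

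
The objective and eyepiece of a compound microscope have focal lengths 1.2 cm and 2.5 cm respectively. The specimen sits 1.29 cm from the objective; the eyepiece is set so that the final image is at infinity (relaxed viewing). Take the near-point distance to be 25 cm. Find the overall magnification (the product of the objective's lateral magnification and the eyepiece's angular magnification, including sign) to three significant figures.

-133

Objective: 1/d_i = 1/f_obj - 1/d_o = 1/1.2 - 1/1.29 = 0.05814 cm^-1, so d_i = 17.200 cm.
m_obj = -d_i/d_o = -17.200/1.29 = -13.333.
Eyepiece angular magnification (image at infinity): M_eye = D/f_e = 25/2.5 = 10.000.
Overall M = m_obj x M_eye = (-13.333)(10.000) = -133.33.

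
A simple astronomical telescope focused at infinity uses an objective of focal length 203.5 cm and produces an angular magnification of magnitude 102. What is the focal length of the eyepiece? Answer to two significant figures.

|M| = f_obj/f_eye, so f_eye = f_obj/|M| = 203.5/102.0 = 1.995 cm.

2.0 cm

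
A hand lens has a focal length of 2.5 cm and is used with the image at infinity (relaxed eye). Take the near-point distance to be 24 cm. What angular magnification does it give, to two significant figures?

M = D/f = 24/2.5 = 9.600.

9.6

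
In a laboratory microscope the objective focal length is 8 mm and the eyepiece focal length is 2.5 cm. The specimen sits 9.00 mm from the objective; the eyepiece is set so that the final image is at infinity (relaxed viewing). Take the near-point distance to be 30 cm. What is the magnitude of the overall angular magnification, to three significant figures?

Convert to cm: f_obj = 8 mm = 0.8 cm; d_o = 9.00 mm = 0.90 cm.
Objective: 1/d_i = 1/f_obj - 1/d_o = 1/0.8 - 1/0.90 = 0.13889 cm^-1, so d_i = 7.200 cm.
m_obj = -d_i/d_o = -7.200/0.90 = -8.000.
Eyepiece angular magnification (image at infinity): M_eye = D/f_e = 30/2.5 = 12.000.
Overall M = m_obj x M_eye = (-8.000)(12.000) = -96.00.
|M| = 96.00.

96.0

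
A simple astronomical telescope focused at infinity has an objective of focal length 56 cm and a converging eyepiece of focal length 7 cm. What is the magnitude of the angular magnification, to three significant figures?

8.00

|M| = f_obj/|f_eye| = 56/7 = 8.000.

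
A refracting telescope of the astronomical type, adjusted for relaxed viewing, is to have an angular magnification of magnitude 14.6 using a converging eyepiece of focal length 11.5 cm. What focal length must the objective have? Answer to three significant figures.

|M| = f_obj/|f_eye|, so f_obj = |M| x |f_eye| = 14.6 x 11.5 = 167.900 cm.

168 cm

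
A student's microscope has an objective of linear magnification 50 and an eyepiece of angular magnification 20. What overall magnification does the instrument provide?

1000

The overall magnification of a compound microscope is the product of the objective and eyepiece magnifications:
M = M_obj x M_eye = 50 x 20 = 1000.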